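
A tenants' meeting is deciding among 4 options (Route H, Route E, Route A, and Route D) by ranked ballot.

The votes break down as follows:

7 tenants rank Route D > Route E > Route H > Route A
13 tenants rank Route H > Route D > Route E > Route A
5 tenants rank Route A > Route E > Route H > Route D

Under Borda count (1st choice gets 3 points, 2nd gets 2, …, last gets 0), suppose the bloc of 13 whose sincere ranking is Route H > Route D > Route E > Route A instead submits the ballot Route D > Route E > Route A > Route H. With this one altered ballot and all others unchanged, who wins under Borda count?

Route D

Borda totals with the altered ballot: Route H 12, Route E 50, Route A 28, Route D 60.
The switch changes the winner from Route H to Route D.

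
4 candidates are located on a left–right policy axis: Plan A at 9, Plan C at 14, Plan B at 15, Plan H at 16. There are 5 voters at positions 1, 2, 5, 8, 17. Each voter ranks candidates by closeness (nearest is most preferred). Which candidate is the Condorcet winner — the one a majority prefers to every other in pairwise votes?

Plan A

With single-peaked preferences on a line, the Condorcet winner is the candidate closest to the median voter.
The median voter (position 5) is closest to Plan A at 9.
Check: Plan A vs Plan C — voters closer to Plan A: 4 of 5.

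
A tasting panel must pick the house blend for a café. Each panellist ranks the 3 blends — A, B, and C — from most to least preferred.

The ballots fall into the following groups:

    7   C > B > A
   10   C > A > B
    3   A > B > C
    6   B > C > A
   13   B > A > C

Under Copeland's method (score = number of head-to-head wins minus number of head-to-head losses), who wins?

B

Pairwise results:
  A vs B: B wins 26–13.
  A vs C: C wins 23–16.
  B vs C: B wins 22–17.
Copeland scores (wins − losses):
  A: 0 − 2 = -2
  B: 2 − 0 = 2
  C: 1 − 1 = 0
B has the best Copeland score.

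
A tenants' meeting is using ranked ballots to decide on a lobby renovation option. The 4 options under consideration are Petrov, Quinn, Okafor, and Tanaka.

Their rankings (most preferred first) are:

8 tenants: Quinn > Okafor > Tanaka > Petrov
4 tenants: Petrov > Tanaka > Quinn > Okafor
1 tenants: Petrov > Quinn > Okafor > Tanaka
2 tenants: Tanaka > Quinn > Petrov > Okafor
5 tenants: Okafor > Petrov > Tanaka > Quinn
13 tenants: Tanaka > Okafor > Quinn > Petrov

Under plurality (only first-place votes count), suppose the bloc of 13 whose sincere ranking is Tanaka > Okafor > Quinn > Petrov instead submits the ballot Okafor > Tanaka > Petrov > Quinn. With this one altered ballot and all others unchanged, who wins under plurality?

Okafor

First-place totals with the altered ballot: Petrov 5, Quinn 8, Okafor 18, Tanaka 2.
The switch changes the winner from Tanaka to Okafor.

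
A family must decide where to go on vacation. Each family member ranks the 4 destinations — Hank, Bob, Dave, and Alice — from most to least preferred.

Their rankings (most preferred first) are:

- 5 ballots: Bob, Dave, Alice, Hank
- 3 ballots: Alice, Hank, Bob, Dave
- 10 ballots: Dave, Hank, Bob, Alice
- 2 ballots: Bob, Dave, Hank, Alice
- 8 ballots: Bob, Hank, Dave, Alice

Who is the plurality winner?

Bob

First-place vote totals:
  Hank: 0
  Bob: 15
  Dave: 10
  Alice: 3
Bob has the most first-place votes.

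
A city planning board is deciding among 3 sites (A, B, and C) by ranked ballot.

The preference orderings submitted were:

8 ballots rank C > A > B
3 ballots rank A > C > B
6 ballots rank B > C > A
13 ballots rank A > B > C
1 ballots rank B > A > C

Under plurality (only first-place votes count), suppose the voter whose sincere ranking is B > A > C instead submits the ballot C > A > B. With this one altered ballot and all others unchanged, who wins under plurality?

First-place totals with the altered ballot: A 16, B 6, C 9.
The winner is unchanged: still A.

A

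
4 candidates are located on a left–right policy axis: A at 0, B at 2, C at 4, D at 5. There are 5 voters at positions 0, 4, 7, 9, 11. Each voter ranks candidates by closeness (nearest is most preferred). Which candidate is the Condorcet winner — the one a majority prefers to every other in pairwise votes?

With single-peaked preferences on a line, the Condorcet winner is the candidate closest to the median voter.
The median voter (position 7) is closest to D at 5.
Check: D vs A — voters closer to D: 4 of 5.

D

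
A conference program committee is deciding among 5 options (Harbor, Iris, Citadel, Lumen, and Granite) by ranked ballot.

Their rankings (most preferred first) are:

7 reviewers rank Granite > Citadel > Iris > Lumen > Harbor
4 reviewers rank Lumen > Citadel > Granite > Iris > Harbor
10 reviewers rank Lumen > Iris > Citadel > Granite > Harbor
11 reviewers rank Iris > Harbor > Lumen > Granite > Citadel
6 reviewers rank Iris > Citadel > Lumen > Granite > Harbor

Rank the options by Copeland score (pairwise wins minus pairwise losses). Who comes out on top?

Pairwise results:
  Harbor vs Iris: Iris wins 38–0.
  Harbor vs Citadel: Citadel wins 27–11.
  Harbor vs Lumen: Lumen wins 27–11.
  Harbor vs Granite: Granite wins 27–11.
  Iris vs Citadel: Iris wins 27–11.
  Iris vs Lumen: Iris wins 24–14.
  Iris vs Granite: Iris wins 27–11.
  Citadel vs Lumen: Lumen wins 25–13.
  Citadel vs Granite: Citadel wins 20–18.
  Lumen vs Granite: Lumen wins 31–7.
Copeland scores (wins − losses):
  Harbor: 0 − 4 = -4
  Iris: 4 − 0 = 4
  Citadel: 2 − 2 = 0
  Lumen: 3 − 1 = 2
  Granite: 1 − 3 = -2
Iris has the best Copeland score.

Iris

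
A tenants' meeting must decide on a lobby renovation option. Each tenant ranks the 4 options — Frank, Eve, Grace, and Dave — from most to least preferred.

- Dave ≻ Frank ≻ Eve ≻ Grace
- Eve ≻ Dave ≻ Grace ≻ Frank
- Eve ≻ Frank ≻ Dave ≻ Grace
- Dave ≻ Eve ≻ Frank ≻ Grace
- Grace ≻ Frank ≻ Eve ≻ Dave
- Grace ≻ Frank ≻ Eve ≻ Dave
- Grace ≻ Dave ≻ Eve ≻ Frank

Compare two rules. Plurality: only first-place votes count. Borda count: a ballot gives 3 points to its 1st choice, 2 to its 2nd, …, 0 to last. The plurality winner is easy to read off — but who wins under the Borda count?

Plurality first-place counts: Frank 0, Eve 2, Grace 3, Dave 2 → Grace.
Borda totals: Frank 9, Eve 12, Grace 10, Dave 11 → Eve.

Eve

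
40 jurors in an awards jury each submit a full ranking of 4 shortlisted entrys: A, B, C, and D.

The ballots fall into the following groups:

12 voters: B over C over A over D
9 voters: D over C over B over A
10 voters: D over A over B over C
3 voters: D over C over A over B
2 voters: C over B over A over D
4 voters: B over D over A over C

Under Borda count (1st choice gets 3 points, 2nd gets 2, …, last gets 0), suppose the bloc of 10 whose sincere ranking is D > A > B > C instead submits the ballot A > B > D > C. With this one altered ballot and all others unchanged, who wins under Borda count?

B

Borda totals with the altered ballot: A 51, B 81, C 54, D 54.
The switch changes the winner from D to B.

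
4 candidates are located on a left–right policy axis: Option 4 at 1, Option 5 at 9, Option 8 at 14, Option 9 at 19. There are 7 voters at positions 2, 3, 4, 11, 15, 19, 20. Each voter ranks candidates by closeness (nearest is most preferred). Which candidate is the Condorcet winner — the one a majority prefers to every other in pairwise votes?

With single-peaked preferences on a line, the Condorcet winner is the candidate closest to the median voter.
The median voter (position 11) is closest to Option 5 at 9.
Check: Option 5 vs Option 8 — voters closer to Option 5: 4 of 7.

Option 5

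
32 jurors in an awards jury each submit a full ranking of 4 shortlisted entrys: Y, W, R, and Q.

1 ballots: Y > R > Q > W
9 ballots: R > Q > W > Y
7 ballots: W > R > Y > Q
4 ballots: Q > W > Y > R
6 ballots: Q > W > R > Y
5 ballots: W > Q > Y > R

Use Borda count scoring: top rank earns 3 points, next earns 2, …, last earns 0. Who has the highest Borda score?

W

Borda scores:
  Y: 3 + 9·0 + 7·1 + 4·1 + 6·0 + 5·1 = 19
  W: 0 + 9·1 + 7·3 + 4·2 + 6·2 + 5·3 = 65
  R: 2 + 9·3 + 7·2 + 4·0 + 6·1 + 5·0 = 49
  Q: 1 + 9·2 + 7·0 + 4·3 + 6·3 + 5·2 = 59
W has the highest total.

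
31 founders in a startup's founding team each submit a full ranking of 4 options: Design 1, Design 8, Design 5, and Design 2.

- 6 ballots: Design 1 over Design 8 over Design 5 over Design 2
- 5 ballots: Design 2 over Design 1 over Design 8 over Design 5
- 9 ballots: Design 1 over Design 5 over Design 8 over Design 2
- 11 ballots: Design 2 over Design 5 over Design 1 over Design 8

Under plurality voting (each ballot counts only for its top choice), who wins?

Design 2

First-place vote totals:
  Design 1: 15
  Design 8: 0
  Design 5: 0
  Design 2: 16
Design 2 has the most first-place votes.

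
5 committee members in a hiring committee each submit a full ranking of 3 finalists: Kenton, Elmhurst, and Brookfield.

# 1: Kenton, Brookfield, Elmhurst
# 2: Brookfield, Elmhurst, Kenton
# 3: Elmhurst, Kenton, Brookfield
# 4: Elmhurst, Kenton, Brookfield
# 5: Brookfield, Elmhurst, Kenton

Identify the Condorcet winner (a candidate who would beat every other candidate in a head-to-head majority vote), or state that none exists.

There is no Condorcet winner

Head-to-head results (5 voters total):
Kenton vs Elmhurst: Elmhurst wins 4–1.
Kenton vs Brookfield: Kenton wins 3–2.
Elmhurst vs Brookfield: Brookfield wins 3–2.
No candidate beats all others: Kenton beats Brookfield beats Elmhurst beats Kenton, a majority cycle.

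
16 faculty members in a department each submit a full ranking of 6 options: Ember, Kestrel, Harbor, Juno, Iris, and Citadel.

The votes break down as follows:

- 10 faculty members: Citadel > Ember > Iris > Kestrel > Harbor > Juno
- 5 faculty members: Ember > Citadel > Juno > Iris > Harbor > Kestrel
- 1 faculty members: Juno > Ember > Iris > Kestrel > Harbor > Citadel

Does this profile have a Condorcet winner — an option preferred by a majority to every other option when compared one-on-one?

Yes

Head-to-head results (16 voters total):
Ember vs Kestrel: Ember wins 16–0.
Ember vs Harbor: Ember wins 16–0.
Ember vs Juno: Ember wins 15–1.
Ember vs Iris: Ember wins 16–0.
Ember vs Citadel: Citadel wins 10–6.
Kestrel vs Harbor: Kestrel wins 11–5.
Kestrel vs Juno: Kestrel wins 10–6.
Kestrel vs Iris: Iris wins 16–0.
Kestrel vs Citadel: Citadel wins 15–1.
Harbor vs Juno: Harbor wins 10–6.
Harbor vs Iris: Iris wins 16–0.
Harbor vs Citadel: Citadel wins 15–1.
Juno vs Iris: Iris wins 10–6.
Juno vs Citadel: Citadel wins 15–1.
Iris vs Citadel: Citadel wins 15–1.
Citadel beats each rival — Ember (10–6), Kestrel (15–1), Harbor (15–1), Juno (15–1), Iris (15–1) — so Citadel is the Condorcet winner.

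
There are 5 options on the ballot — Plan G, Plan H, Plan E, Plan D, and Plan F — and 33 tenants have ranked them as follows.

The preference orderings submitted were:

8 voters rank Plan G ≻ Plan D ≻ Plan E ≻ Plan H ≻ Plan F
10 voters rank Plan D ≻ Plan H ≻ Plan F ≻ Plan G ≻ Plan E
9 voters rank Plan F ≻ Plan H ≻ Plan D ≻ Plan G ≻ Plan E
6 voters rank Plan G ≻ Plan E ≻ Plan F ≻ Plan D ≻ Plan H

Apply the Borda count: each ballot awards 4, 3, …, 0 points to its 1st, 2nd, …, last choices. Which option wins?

Plan D

Borda scores:
  Plan G: 8·4 + 10·1 + 9·1 + 6·4 = 75
  Plan H: 8·1 + 10·3 + 9·3 + 6·0 = 65
  Plan E: 8·2 + 10·0 + 9·0 + 6·3 = 34
  Plan D: 8·3 + 10·4 + 9·2 + 6·1 = 88
  Plan F: 8·0 + 10·2 + 9·4 + 6·2 = 68
Plan D has the highest total.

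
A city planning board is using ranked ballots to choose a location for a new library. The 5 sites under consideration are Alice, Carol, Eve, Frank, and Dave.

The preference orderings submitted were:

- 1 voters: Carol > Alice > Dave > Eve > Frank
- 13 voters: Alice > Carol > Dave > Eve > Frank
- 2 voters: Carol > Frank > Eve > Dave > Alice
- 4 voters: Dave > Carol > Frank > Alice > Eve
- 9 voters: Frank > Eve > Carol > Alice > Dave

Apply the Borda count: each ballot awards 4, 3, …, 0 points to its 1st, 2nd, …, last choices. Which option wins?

Carol

Borda scores:
  Alice: 3 + 13·4 + 2·0 + 4·1 + 9·1 = 68
  Carol: 4 + 13·3 + 2·4 + 4·3 + 9·2 = 81
  Eve: 1 + 13·1 + 2·2 + 4·0 + 9·3 = 45
  Frank: 0 + 13·0 + 2·3 + 4·2 + 9·4 = 50
  Dave: 2 + 13·2 + 2·1 + 4·4 + 9·0 = 46
Carol has the highest total.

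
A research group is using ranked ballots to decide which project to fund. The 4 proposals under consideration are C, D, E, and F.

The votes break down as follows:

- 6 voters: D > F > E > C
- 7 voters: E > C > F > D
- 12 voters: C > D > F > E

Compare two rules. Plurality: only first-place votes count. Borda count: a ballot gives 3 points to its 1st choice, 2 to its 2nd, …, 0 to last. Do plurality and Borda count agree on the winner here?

Plurality first-place counts: C 12, D 6, E 7, F 0 → C.
Borda totals: C 50, D 42, E 27, F 31 → C.
The two rules agree on C.

Yes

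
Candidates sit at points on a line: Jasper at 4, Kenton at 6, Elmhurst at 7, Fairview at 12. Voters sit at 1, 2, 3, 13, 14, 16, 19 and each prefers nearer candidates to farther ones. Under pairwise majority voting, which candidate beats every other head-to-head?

With single-peaked preferences on a line, the Condorcet winner is the candidate closest to the median voter.
The median voter (position 13) is closest to Fairview at 12.
Check: Fairview vs Kenton — voters closer to Fairview: 4 of 7.

Fairview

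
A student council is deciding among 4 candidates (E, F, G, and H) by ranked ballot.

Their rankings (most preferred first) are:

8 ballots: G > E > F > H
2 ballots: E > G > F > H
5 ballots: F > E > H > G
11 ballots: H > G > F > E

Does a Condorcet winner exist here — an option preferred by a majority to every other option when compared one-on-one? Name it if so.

None — there is no Condorcet winner

Head-to-head results (26 voters total):
E vs F: F wins 16–10.
E vs G: G wins 19–7.
E vs H: E wins 15–11.
F vs G: G wins 21–5.
F vs H: F wins 15–11.
G vs H: H wins 16–10.
No candidate beats all others: E beats H beats G beats E, a majority cycle.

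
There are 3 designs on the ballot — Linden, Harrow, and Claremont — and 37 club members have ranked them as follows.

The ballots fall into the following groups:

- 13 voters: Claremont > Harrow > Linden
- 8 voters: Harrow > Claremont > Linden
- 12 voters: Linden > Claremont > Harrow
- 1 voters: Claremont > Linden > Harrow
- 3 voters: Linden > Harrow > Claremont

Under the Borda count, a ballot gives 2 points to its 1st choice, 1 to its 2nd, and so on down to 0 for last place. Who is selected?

Borda scores:
  Linden: 13·0 + 8·0 + 12·2 + 1 + 3·2 = 31
  Harrow: 13·1 + 8·2 + 12·0 + 0 + 3·1 = 32
  Claremont: 13·2 + 8·1 + 12·1 + 2 + 3·0 = 48
Claremont has the highest total.

Claremont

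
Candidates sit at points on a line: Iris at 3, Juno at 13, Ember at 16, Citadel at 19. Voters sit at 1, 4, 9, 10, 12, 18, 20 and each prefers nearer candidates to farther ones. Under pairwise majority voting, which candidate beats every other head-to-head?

With single-peaked preferences on a line, the Condorcet winner is the candidate closest to the median voter.
The median voter (position 10) is closest to Juno at 13.
Check: Juno vs Citadel — voters closer to Juno: 5 of 7.

Juno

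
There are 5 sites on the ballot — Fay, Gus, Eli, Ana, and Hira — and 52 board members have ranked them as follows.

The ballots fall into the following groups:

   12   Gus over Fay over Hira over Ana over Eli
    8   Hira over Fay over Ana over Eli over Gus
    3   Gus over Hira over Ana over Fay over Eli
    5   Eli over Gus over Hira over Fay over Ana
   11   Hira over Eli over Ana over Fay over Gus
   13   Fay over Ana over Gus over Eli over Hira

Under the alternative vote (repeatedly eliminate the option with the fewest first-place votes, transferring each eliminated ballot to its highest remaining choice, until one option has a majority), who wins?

Gus

Round 1: Hira 19, Gus 15, Fay 13, Eli 5, Ana 0. Ana has the fewest and is eliminated.
Round 2: Hira 19, Gus 15, Fay 13, Eli 5. Eli has the fewest and is eliminated.
Round 3: Gus 20, Hira 19, Fay 13. Fay has the fewest and is eliminated.
Round 4: Gus 33, Hira 19. Gus has a majority.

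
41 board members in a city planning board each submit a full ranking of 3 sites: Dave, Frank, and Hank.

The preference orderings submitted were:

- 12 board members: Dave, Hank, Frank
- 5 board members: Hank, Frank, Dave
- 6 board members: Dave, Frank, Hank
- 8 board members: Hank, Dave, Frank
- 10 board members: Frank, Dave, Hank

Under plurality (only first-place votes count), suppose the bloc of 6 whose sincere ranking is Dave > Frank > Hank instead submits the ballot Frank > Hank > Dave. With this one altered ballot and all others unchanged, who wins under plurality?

Frank

First-place totals with the altered ballot: Dave 12, Frank 16, Hank 13.
The switch changes the winner from Dave to Frank.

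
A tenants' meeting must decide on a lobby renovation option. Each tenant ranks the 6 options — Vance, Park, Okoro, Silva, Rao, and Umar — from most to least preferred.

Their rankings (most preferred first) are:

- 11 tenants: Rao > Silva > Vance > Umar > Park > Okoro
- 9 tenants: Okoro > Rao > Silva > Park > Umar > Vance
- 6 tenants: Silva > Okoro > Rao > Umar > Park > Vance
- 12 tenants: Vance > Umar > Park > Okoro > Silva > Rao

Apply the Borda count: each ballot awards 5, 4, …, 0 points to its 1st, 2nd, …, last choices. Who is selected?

Borda scores:
  Vance: 11·3 + 9·0 + 6·0 + 12·5 = 93
  Park: 11·1 + 9·2 + 6·1 + 12·3 = 71
  Okoro: 11·0 + 9·5 + 6·4 + 12·2 = 93
  Silva: 11·4 + 9·3 + 6·5 + 12·1 = 113
  Rao: 11·5 + 9·4 + 6·3 + 12·0 = 109
  Umar: 11·2 + 9·1 + 6·2 + 12·4 = 91
Silva has the highest total.

Silva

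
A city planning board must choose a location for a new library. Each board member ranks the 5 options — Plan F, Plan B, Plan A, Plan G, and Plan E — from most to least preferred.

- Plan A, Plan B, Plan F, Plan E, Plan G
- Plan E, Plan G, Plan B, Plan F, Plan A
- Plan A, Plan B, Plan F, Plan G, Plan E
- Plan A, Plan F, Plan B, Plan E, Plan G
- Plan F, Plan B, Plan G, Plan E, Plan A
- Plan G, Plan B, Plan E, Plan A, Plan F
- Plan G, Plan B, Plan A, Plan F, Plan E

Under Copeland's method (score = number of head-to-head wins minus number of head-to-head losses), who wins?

Pairwise results:
  Plan F vs Plan B: Plan B wins 5–2.
  Plan F vs Plan A: Plan A wins 5–2.
  Plan F vs Plan G: Plan F wins 4–3.
  Plan F vs Plan E: Plan F wins 5–2.
  Plan B vs Plan A: Plan B wins 4–3.
  Plan B vs Plan G: Plan B wins 4–3.
  Plan B vs Plan E: Plan B wins 6–1.
  Plan A vs Plan G: Plan G wins 4–3.
  Plan A vs Plan E: Plan A wins 4–3.
  Plan G vs Plan E: Plan G wins 4–3.
Copeland scores (wins − losses):
  Plan F: 2 − 2 = 0
  Plan B: 4 − 0 = 4
  Plan A: 2 − 2 = 0
  Plan G: 2 − 2 = 0
  Plan E: 0 − 4 = -4
Plan B has the best Copeland score.

Plan B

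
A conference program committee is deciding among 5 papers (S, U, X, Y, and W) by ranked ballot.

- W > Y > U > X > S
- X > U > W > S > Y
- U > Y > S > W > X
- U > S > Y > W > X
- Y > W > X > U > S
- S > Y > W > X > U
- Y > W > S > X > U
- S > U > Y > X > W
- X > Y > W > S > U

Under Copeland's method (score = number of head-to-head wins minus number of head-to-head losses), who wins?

Pairwise results:
  S vs U: U wins 5–4.
  S vs X: S wins 5–4.
  S vs Y: Y wins 5–4.
  S vs W: W wins 5–4.
  U vs X: X wins 5–4.
  U vs Y: Y wins 5–4.
  U vs W: W wins 5–4.
  X vs Y: Y wins 7–2.
  X vs W: W wins 6–3.
  Y vs W: Y wins 7–2.
Copeland scores (wins − losses):
  S: 1 − 3 = -2
  U: 1 − 3 = -2
  X: 1 − 3 = -2
  Y: 4 − 0 = 4
  W: 3 − 1 = 2
Y has the best Copeland score.

Y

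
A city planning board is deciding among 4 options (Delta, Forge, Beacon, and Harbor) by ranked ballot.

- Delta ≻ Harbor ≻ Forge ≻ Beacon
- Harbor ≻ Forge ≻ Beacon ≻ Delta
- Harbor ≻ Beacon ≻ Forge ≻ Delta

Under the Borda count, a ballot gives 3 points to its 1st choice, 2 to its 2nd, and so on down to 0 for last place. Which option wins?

Borda scores:
  Delta: 3 + 0 + 0 = 3
  Forge: 1 + 2 + 1 = 4
  Beacon: 0 + 1 + 2 = 3
  Harbor: 2 + 3 + 3 = 8
Harbor has the highest total.

Harbor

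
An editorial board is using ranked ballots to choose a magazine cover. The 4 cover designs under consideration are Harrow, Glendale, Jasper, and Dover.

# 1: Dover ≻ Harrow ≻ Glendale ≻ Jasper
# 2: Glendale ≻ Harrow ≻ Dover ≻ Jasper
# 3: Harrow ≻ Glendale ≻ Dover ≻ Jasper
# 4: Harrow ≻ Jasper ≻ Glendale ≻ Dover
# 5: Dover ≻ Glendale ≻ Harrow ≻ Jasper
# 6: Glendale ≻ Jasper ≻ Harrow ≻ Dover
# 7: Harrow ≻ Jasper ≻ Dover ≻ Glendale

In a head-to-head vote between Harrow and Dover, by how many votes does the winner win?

Ballots ranking Harrow above Dover: 5.
Ballots ranking Dover above Harrow: 2.
Harrow wins 5–2, a margin of 3.

3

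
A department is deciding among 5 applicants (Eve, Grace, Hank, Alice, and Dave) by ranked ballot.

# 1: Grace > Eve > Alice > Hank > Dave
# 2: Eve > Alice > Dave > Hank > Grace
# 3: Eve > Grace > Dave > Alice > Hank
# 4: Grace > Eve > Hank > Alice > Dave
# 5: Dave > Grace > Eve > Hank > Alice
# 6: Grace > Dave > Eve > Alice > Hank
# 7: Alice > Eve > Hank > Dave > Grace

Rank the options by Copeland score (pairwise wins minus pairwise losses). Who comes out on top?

Grace

Pairwise results:
  Eve vs Grace: Grace wins 4–3.
  Eve vs Hank: Eve wins 7–0.
  Eve vs Alice: Eve wins 6–1.
  Eve vs Dave: Eve wins 5–2.
  Grace vs Hank: Grace wins 5–2.
  Grace vs Alice: Grace wins 5–2.
  Grace vs Dave: Grace wins 4–3.
  Hank vs Alice: Alice wins 5–2.
  Hank vs Dave: Dave wins 4–3.
  Alice vs Dave: Alice wins 4–3.
Copeland scores (wins − losses):
  Eve: 3 − 1 = 2
  Grace: 4 − 0 = 4
  Hank: 0 − 4 = -4
  Alice: 2 − 2 = 0
  Dave: 1 − 3 = -2
Grace has the best Copeland score.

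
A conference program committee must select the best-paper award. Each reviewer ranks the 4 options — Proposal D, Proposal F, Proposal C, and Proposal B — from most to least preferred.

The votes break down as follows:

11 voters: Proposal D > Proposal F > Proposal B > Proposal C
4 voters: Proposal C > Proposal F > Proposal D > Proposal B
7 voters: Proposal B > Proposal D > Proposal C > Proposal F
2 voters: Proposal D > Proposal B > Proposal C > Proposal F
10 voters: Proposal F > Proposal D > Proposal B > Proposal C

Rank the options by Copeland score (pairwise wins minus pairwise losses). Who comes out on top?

Pairwise results:
  Proposal D vs Proposal F: Proposal D wins 20–14.
  Proposal D vs Proposal C: Proposal D wins 30–4.
  Proposal D vs Proposal B: Proposal D wins 27–7.
  Proposal F vs Proposal C: Proposal F wins 21–13.
  Proposal F vs Proposal B: Proposal F wins 25–9.
  Proposal C vs Proposal B: Proposal B wins 30–4.
Copeland scores (wins − losses):
  Proposal D: 3 − 0 = 3
  Proposal F: 2 − 1 = 1
  Proposal C: 0 − 3 = -3
  Proposal B: 1 − 2 = -1
Proposal D has the best Copeland score.

Proposal D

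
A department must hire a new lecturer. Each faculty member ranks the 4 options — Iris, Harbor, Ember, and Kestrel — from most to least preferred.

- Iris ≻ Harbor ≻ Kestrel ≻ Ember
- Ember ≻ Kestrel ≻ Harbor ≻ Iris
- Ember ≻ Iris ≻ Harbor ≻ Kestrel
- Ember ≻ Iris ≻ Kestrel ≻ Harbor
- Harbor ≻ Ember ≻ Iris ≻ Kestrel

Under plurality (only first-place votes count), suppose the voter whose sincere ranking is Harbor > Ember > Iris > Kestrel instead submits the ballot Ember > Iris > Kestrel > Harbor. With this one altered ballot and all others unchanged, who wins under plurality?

Ember

First-place totals with the altered ballot: Iris 1, Harbor 0, Ember 4, Kestrel 0.
The winner is unchanged: still Ember.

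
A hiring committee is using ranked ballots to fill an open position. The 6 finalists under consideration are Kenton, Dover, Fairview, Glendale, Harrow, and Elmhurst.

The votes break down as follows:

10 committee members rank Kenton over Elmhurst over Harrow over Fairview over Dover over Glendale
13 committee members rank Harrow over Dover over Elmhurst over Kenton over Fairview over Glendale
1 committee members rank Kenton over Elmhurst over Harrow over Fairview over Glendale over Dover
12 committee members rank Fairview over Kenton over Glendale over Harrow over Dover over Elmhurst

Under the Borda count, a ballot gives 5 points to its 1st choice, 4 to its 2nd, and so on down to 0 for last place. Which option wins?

Kenton

Borda scores:
  Kenton: 10·5 + 13·2 + 5 + 12·4 = 129
  Dover: 10·1 + 13·4 + 0 + 12·1 = 74
  Fairview: 10·2 + 13·1 + 2 + 12·5 = 95
  Glendale: 10·0 + 13·0 + 1 + 12·3 = 37
  Harrow: 10·3 + 13·5 + 3 + 12·2 = 122
  Elmhurst: 10·4 + 13·3 + 4 + 12·0 = 83
Kenton has the highest total.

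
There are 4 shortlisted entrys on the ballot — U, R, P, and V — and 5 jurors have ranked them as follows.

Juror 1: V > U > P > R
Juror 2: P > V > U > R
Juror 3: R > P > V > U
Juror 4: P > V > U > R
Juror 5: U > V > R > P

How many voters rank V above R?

4

Ballots ranking V above R: 4.
Ballots ranking R above V: 1.
So 4 of 5 voters prefer V to R.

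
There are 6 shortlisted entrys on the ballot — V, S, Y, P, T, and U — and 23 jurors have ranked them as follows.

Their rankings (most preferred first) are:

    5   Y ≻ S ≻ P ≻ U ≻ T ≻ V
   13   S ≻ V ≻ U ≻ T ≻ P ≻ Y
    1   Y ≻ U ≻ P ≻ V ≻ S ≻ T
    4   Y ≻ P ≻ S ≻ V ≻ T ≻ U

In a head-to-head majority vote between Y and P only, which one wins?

P

Ballots ranking Y above P: 5+1+4 = 10.
Ballots ranking P above Y: 13.
P wins the head-to-head, 13–10.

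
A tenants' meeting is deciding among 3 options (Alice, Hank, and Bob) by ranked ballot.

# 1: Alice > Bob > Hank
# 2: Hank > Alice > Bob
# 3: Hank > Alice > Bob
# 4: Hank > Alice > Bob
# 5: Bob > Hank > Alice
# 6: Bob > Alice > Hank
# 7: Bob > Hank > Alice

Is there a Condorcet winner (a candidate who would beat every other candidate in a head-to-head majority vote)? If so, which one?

No Condorcet winner

Head-to-head results (7 voters total):
Alice vs Hank: Hank wins 5–2.
Alice vs Bob: Alice wins 4–3.
Hank vs Bob: Bob wins 4–3.
No candidate beats all others: Alice beats Bob beats Hank beats Alice, a majority cycle.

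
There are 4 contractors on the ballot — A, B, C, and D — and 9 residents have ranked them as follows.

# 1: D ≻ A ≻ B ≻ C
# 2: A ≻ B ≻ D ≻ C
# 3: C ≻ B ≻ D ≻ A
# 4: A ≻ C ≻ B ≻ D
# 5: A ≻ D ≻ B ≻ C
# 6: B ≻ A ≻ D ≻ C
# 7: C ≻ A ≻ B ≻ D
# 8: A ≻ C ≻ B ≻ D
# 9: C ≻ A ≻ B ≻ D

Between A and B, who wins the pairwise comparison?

Ballots ranking A above B: 7.
Ballots ranking B above A: 2.
A wins the head-to-head, 7–2.

A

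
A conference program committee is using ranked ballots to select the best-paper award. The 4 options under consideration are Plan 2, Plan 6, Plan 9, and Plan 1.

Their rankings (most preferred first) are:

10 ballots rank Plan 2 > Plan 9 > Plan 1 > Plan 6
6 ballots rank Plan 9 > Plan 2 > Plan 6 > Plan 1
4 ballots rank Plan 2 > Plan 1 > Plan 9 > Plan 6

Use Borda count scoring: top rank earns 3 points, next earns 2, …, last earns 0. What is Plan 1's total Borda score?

18

Borda scores:
  Plan 2: 10·3 + 6·2 + 4·3 = 54
  Plan 6: 10·0 + 6·1 + 4·0 = 6
  Plan 9: 10·2 + 6·3 + 4·1 = 42
  Plan 1: 10·1 + 6·0 + 4·2 = 18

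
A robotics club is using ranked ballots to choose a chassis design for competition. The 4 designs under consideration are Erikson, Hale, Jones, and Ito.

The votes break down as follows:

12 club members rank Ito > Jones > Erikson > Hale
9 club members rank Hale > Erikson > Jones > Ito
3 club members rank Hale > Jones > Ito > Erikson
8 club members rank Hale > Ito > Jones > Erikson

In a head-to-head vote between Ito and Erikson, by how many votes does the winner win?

Ballots ranking Ito above Erikson: 12+3+8 = 23.
Ballots ranking Erikson above Ito: 9.
Ito wins 23–9, a margin of 14.

14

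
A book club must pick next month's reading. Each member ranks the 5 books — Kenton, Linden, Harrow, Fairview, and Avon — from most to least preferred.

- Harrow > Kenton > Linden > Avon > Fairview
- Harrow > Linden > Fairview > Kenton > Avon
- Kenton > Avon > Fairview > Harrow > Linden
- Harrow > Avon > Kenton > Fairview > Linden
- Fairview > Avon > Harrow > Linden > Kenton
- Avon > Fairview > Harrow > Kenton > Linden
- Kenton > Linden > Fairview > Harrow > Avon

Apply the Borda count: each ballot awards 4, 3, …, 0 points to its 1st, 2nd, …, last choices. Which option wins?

Harrow

Borda scores:
  Kenton: 3 + 1 + 4 + 2 + 0 + 1 + 4 = 15
  Linden: 2 + 3 + 0 + 0 + 1 + 0 + 3 = 9
  Harrow: 4 + 4 + 1 + 4 + 2 + 2 + 1 = 18
  Fairview: 0 + 2 + 2 + 1 + 4 + 3 + 2 = 14
  Avon: 1 + 0 + 3 + 3 + 3 + 4 + 0 = 14
Harrow has the highest total.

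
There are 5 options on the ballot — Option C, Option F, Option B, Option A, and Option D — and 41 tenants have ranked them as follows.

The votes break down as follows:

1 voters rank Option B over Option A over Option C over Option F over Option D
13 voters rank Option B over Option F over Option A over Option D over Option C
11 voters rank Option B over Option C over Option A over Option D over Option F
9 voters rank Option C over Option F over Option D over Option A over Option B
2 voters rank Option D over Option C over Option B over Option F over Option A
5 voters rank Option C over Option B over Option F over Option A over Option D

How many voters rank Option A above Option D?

30

Ballots ranking Option A above Option D: 1+13+11+5 = 30.
Ballots ranking Option D above Option A: 9+2 = 11.
So 30 of 41 voters prefer Option A to Option D.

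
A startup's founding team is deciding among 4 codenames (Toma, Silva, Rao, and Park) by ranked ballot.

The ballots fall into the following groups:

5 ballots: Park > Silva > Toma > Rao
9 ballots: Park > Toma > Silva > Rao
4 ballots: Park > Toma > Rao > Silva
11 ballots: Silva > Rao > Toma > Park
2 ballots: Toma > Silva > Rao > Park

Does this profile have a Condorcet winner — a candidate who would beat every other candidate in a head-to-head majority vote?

Yes

Head-to-head results (31 voters total):
Toma vs Silva: Silva wins 16–15.
Toma vs Rao: Toma wins 20–11.
Toma vs Park: Park wins 18–13.
Silva vs Rao: Silva wins 27–4.
Silva vs Park: Park wins 18–13.
Rao vs Park: Park wins 18–13.
Park beats each rival — Toma (18–13), Silva (18–13), Rao (18–13) — so Park is the Condorcet winner.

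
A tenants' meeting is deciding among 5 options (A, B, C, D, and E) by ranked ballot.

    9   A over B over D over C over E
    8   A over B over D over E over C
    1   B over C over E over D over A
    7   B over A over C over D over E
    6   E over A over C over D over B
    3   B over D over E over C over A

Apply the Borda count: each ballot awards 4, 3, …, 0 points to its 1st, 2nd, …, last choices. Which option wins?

A

Borda scores:
  A: 9·4 + 8·4 + 0 + 7·3 + 6·3 + 3·0 = 107
  B: 9·3 + 8·3 + 4 + 7·4 + 6·0 + 3·4 = 95
  C: 9·1 + 8·0 + 3 + 7·2 + 6·2 + 3·1 = 41
  D: 9·2 + 8·2 + 1 + 7·1 + 6·1 + 3·3 = 57
  E: 9·0 + 8·1 + 2 + 7·0 + 6·4 + 3·2 = 40
A has the highest total.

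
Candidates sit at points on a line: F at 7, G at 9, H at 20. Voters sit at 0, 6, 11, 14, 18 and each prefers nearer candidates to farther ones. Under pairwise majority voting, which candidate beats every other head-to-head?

G

With single-peaked preferences on a line, the Condorcet winner is the candidate closest to the median voter.
The median voter (position 11) is closest to G at 9.
Check: G vs F — voters closer to G: 3 of 5.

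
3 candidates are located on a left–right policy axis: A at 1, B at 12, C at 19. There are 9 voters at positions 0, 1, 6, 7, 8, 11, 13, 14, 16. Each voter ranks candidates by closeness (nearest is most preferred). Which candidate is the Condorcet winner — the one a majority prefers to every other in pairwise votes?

With single-peaked preferences on a line, the Condorcet winner is the candidate closest to the median voter.
The median voter (position 8) is closest to B at 12.
Check: B vs A — voters closer to B: 6 of 9.

B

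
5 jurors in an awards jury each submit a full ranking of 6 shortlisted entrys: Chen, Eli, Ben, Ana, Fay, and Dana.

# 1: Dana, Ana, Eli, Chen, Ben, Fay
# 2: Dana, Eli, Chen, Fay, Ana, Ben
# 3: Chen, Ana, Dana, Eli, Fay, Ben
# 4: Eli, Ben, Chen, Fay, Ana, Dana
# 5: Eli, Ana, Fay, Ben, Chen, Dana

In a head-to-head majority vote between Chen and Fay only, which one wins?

Ballots ranking Chen above Fay: 4.
Ballots ranking Fay above Chen: 1.
Chen wins the head-to-head, 4–1.

Chen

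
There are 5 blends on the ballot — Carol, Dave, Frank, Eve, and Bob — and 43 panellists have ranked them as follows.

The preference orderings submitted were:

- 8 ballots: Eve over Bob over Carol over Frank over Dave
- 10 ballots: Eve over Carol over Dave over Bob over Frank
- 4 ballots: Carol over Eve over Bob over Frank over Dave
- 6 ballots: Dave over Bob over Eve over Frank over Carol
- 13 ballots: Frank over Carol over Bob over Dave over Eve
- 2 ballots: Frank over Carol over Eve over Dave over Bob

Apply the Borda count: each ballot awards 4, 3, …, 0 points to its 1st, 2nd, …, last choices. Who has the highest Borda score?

Borda scores:
  Carol: 8·2 + 10·3 + 4·4 + 6·0 + 13·3 + 2·3 = 107
  Dave: 8·0 + 10·2 + 4·0 + 6·4 + 13·1 + 2·1 = 59
  Frank: 8·1 + 10·0 + 4·1 + 6·1 + 13·4 + 2·4 = 78
  Eve: 8·4 + 10·4 + 4·3 + 6·2 + 13·0 + 2·2 = 100
  Bob: 8·3 + 10·1 + 4·2 + 6·3 + 13·2 + 2·0 = 86
Carol has the highest total.

Carol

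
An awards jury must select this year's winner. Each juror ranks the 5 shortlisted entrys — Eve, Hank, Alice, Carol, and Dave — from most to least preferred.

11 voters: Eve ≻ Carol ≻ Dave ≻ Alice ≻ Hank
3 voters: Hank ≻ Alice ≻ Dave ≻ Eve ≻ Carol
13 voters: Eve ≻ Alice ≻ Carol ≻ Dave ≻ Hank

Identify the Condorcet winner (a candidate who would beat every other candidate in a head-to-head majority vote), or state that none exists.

Head-to-head results (27 voters total):
Eve vs Hank: Eve wins 24–3.
Eve vs Alice: Eve wins 24–3.
Eve vs Carol: Eve wins 27–0.
Eve vs Dave: Eve wins 24–3.
Hank vs Alice: Alice wins 24–3.
Hank vs Carol: Carol wins 24–3.
Hank vs Dave: Dave wins 24–3.
Alice vs Carol: Alice wins 16–11.
Alice vs Dave: Alice wins 16–11.
Carol vs Dave: Carol wins 24–3.
Eve beats each rival — Hank (24–3), Alice (24–3), Carol (27–0), Dave (24–3) — so Eve is the Condorcet winner.

Eve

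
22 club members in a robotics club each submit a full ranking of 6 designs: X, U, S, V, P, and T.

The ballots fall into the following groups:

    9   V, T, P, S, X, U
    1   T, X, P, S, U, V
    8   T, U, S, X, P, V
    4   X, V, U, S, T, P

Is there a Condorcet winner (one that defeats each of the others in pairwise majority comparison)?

Head-to-head results (22 voters total):
X vs U: X wins 14–8.
X vs S: S wins 17–5.
X vs V: X wins 13–9.
X vs P: X wins 13–9.
X vs T: T wins 18–4.
U vs S: U wins 12–10.
U vs V: V wins 13–9.
U vs P: U wins 12–10.
U vs T: T wins 18–4.
S vs V: V wins 13–9.
S vs P: S wins 12–10.
S vs T: T wins 18–4.
V vs P: V wins 13–9.
V vs T: V wins 13–9.
P vs T: T wins 22–0.
No candidate beats all others: X beats U beats S beats X, a majority cycle.

No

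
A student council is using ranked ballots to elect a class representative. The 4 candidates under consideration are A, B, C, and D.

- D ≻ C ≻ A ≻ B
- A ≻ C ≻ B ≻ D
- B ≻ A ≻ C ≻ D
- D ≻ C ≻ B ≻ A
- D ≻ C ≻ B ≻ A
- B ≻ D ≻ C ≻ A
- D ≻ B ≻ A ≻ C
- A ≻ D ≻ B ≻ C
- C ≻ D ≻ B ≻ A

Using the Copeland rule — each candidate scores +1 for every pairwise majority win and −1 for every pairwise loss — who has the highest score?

Pairwise results:
  A vs B: B wins 6–3.
  A vs C: C wins 5–4.
  A vs D: D wins 6–3.
  B vs C: C wins 5–4.
  B vs D: D wins 6–3.
  C vs D: D wins 6–3.
Copeland scores (wins − losses):
  A: 0 − 3 = -3
  B: 1 − 2 = -1
  C: 2 − 1 = 1
  D: 3 − 0 = 3
D has the best Copeland score.

D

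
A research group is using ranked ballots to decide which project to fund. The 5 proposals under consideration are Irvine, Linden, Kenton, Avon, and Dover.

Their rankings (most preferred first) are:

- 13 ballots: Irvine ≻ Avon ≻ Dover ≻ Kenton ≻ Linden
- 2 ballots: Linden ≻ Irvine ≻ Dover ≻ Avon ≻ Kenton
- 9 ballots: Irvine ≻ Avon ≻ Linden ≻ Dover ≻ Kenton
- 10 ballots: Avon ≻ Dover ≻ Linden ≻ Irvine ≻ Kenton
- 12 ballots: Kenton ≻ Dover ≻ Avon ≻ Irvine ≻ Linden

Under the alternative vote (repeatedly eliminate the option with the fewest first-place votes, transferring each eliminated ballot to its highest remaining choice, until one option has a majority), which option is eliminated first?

Round 1: Irvine 22, Kenton 12, Avon 10, Linden 2, Dover 0. Dover has the fewest and is eliminated.
Round 2: Irvine 22, Kenton 12, Avon 10, Linden 2. Linden has the fewest and is eliminated.
Round 3: Irvine 24, Kenton 12, Avon 10. Irvine has a majority.

Dover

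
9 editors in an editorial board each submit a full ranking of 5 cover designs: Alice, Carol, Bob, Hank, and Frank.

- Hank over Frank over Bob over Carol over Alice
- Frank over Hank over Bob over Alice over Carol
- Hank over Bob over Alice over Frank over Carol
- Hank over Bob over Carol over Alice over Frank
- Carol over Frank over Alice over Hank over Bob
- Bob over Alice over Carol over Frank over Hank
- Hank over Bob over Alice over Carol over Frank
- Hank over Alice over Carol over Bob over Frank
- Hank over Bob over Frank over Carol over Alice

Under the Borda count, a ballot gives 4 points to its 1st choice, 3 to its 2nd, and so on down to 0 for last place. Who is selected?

Borda scores:
  Alice: 0 + 1 + 2 + 1 + 2 + 3 + 2 + 3 + 0 = 14
  Carol: 1 + 0 + 0 + 2 + 4 + 2 + 1 + 2 + 1 = 13
  Bob: 2 + 2 + 3 + 3 + 0 + 4 + 3 + 1 + 3 = 21
  Hank: 4 + 3 + 4 + 4 + 1 + 0 + 4 + 4 + 4 = 28
  Frank: 3 + 4 + 1 + 0 + 3 + 1 + 0 + 0 + 2 = 14
Hank has the highest total.

Hank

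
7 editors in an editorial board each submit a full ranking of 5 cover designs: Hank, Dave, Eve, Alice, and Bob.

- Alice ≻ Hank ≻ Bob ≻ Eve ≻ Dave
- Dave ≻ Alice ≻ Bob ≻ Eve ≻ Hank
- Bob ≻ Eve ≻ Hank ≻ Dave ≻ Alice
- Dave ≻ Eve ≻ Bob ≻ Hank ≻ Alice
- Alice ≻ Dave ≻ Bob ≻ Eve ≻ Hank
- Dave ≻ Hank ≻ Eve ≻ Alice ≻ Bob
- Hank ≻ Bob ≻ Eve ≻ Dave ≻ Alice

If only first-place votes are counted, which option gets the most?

Dave

First-place vote totals:
  Hank: 1
  Dave: 3
  Eve: 0
  Alice: 2
  Bob: 1
Dave has the most first-place votes.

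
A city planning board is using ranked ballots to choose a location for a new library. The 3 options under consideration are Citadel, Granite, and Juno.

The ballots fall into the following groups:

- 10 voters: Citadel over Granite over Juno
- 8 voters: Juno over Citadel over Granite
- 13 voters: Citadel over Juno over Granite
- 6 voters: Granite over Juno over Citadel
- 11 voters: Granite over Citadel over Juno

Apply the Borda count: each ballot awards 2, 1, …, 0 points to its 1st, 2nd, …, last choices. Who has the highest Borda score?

Citadel

Borda scores:
  Citadel: 10·2 + 8·1 + 13·2 + 6·0 + 11·1 = 65
  Granite: 10·1 + 8·0 + 13·0 + 6·2 + 11·2 = 44
  Juno: 10·0 + 8·2 + 13·1 + 6·1 + 11·0 = 35
Citadel has the highest total.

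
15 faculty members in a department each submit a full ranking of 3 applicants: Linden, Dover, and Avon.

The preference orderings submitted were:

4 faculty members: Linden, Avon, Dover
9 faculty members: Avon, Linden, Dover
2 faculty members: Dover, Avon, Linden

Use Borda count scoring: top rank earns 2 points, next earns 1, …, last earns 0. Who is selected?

Avon

Borda scores:
  Linden: 4·2 + 9·1 + 2·0 = 17
  Dover: 4·0 + 9·0 + 2·2 = 4
  Avon: 4·1 + 9·2 + 2·1 = 24
Avon has the highest total.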